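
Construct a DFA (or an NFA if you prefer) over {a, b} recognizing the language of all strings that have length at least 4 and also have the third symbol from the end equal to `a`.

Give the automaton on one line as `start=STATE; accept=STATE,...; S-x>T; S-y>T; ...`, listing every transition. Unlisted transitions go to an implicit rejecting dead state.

Handle the two conditions separately and then intersect. The first has 6 states tracking the input length, saturating at 5; the second has 15 states tracking the last 3 symbols read. A product state is a pair (one from each), accepting exactly when both do. After merging equivalent states the machine shrinks.
9 states suffice.
        a   b  
>  S0   S1  S1 
   S1   S2  S1 
   S2   S3  S4 
   S3   S5  S6 
   S4   S7  S8 
 * S5   S5  S6 
 * S6   S7  S8 
 * S7   S3  S4 
 * S8   S2  S1 
(> = start, * = accepting)

start=S0; accept=S5,S6,S7,S8; S0-a>S1; S0-b>S1; S1-a>S2; S1-b>S1; S2-a>S3; S2-b>S4; S3-a>S5; S3-b>S6; S4-a>S7; S4-b>S8; S5-a>S5; S5-b>S6; S6-a>S7; S6-b>S8; S7-a>S3; S7-b>S4; S8-a>S2; S8-b>S1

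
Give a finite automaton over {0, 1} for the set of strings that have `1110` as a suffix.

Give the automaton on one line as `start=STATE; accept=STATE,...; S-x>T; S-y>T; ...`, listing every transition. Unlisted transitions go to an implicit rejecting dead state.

start=A; accept=E; A-0>A; A-1>B; B-0>A; B-1>C; C-0>A; C-1>D; D-0>E; D-1>D; E-0>A; E-1>B

Let each state record the length of the longest suffix of the input read so far that is also a prefix of `1110`. B means the last symbol is `1`; C means the last 2 symbols are `11`; D means the last 3 symbols are `111`; E means the last 4 symbols are `1110`. Accept only at E, where the string currently ends in `1110`.
       0  1 
>  A   A  B 
   B   A  C 
   C   A  D 
   D   E  D 
 * E   A  B 
(> = start, * = accepting)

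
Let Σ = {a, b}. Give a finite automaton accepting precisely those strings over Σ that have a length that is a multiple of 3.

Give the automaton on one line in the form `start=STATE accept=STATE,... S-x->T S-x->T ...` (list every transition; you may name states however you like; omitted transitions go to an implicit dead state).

start=q0 accept=q0 q0-a->q1 q0-b->q1 q1-a->q2 q1-b->q2 q2-a->q0 q2-b->q0

Count input length modulo 3: every symbol advances one step around the cycle q0 → q1 → q2 → q0. Accept at q0.
With 3 states:
        a   b  
>* q0   q1  q1 
   q1   q2  q2 
   q2   q0  q0 
(> = start, * = accepting)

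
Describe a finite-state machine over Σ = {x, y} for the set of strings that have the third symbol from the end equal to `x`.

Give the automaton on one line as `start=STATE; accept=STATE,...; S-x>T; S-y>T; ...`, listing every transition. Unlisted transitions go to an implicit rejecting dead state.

A DFA must remember the last 3 symbols (since which symbol is third-to-last isn't known until the input ends). Use one state per possible window of the last ≤3 symbols; accept from those whose window starts with `x`.
          x    y  
>  s0     s1   s2 
   s1     s3   s4 
   s2     s5   s6 
   s3     s7   s8 
   s4     s9  s10 
   s5    s11  s12 
   s6    s13  s14 
 * s7     s7   s8 
 * s8     s9  s10 
 * s9    s11  s12 
 * s10   s13  s14 
   s11    s7   s8 
   s12    s9  s10 
   s13   s11  s12 
   s14   s13  s14 
(> = start, * = accepting)

start=s0; accept=s7,s8,s9,s10; s0-x>s1; s0-y>s2; s1-x>s3; s1-y>s4; s2-x>s5; s2-y>s6; s3-x>s7; s3-y>s8; s4-x>s9; s4-y>s10; s5-x>s11; s5-y>s12; s6-x>s13; s6-y>s14; s7-x>s7; s7-y>s8; s8-x>s9; s8-y>s10; s9-x>s11; s9-y>s12; s10-x>s13; s10-y>s14; s11-x>s7; s11-y>s8; s12-x>s9; s12-y>s10; s13-x>s11; s13-y>s12; s14-x>s13; s14-y>s14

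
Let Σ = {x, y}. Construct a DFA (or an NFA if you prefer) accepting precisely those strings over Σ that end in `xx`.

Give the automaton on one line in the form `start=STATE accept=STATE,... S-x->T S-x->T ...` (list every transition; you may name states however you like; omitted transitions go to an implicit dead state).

start=S0 accept=S2 S0-x->S1 S0-y->S0 S1-x->S2 S1-y->S0 S2-x->S2 S2-y->S0

Let each state record the length of the longest suffix of the input read so far that is also a prefix of `xx`. S1 means the last symbol is `x`; S2 means the last 2 symbols are `xx`. Accept only at S2, where the string currently ends in `xx`.
With 3 states:
        x   y  
>  S0   S1  S0 
   S1   S2  S0 
 * S2   S2  S0 
(> = start, * = accepting)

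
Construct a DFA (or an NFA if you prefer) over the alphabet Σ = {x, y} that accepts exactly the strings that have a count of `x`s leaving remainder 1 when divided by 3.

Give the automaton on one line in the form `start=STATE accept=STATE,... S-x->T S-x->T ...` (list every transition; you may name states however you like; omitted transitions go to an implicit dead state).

Keep the running count of `x`s modulo 3: each `x` advances along the cycle q0 → q1 → q2 → q0 while other symbols loop. Accept at q1.
A 3-state machine:
        x   y  
>  q0   q1  q0 
 * q1   q2  q1 
   q2   q0  q2 
(> = start, * = accepting)

start=q0 accept=q1 q0-x->q1 q0-y->q0 q1-x->q2 q1-y->q1 q2-x->q0 q2-y->q2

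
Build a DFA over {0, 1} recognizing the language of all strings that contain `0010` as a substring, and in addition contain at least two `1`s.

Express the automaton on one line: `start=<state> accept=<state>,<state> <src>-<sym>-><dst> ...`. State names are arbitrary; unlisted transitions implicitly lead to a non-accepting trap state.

Build one automaton per condition and run them in lockstep. One (5 states) tracks whether and how much of `0010` has been seen; the other (4 states) tracks the count of `1`s, saturating at 3. Each combined state is a pair, one component from each; accept when both components accept.
An 18-state machine:
          0    1  
>  q0     q1   q2 
   q1     q3   q2 
   q2     q4   q5 
   q3     q3   q6 
   q4     q7   q5 
   q5     q8   q9 
   q6    q10   q5 
   q7     q7  q11 
   q8    q12   q9 
   q9    q13   q9 
   q10   q10  q14 
   q11   q14   q9 
   q12   q12  q15 
   q13   q16   q9 
 * q14   q14  q17 
   q15   q17   q9 
   q16   q16  q15 
 * q17   q17  q17 
(> = start, * = accepting)

start=q0 accept=q14,q17 q0-0->q1 q0-1->q2 q1-0->q3 q1-1->q2 q2-0->q4 q2-1->q5 q3-0->q3 q3-1->q6 q4-0->q7 q4-1->q5 q5-0->q8 q5-1->q9 q6-0->q10 q6-1->q5 q7-0->q7 q7-1->q11 q8-0->q12 q8-1->q9 q9-0->q13 q9-1->q9 q10-0->q10 q10-1->q14 q11-0->q14 q11-1->q9 q12-0->q12 q12-1->q15 q13-0->q16 q13-1->q9 q14-0->q14 q14-1->q17 q15-0->q17 q15-1->q9 q16-0->q16 q16-1->q15 q17-0->q17 q17-1->q17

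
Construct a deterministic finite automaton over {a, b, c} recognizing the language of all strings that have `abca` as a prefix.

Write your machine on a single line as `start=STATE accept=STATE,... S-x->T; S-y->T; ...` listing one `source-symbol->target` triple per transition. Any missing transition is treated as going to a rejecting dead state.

start=q0; accept=q4; q0-a->q1; q0-b->q5; q0-c->q5; q1-a->q5; q1-b->q2; q1-c->q5; q2-a->q5; q2-b->q5; q2-c->q3; q3-a->q4; q3-b->q5; q3-c->q5; q4-a->q4; q4-b->q4; q4-c->q4; q5-a->q5; q5-b->q5; q5-c->q5

Walk along `abca` while the input agrees: from q0 take `a` to q1, and so on. Any deviation drops to the rejecting sink q5. Once q4 is reached the prefix is confirmed and every continuation is accepted.
6 states suffice.
        a   b   c  
>  q0   q1  q5  q5 
   q1   q5  q2  q5 
   q2   q5  q5  q3 
   q3   q4  q5  q5 
 * q4   q4  q4  q4 
   q5   q5  q5  q5 
(> = start, * = accepting)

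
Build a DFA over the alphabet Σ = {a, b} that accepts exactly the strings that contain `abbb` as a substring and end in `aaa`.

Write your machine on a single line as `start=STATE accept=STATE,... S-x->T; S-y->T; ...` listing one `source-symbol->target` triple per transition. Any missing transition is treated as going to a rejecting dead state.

start=q0; accept=q7; q0-a->q1; q0-b->q0; q1-a->q1; q1-b->q2; q2-a->q1; q2-b->q3; q3-a->q1; q3-b->q4; q4-a->q5; q4-b->q4; q5-a->q6; q5-b->q4; q6-a->q7; q6-b->q4; q7-a->q7; q7-b->q4

Build one automaton per condition and run them in lockstep. The first has 5 states tracking whether and how much of `abbb` has been seen; the second has 4 states tracking how much of the suffix `aaa` has currently been matched. A product state is a pair (one from each), accepting exactly when both do. Equivalent product states are then merged.
With 8 states:
        a   b  
>  q0   q1  q0 
   q1   q1  q2 
   q2   q1  q3 
   q3   q1  q4 
   q4   q5  q4 
   q5   q6  q4 
   q6   q7  q4 
 * q7   q7  q4 
(> = start, * = accepting)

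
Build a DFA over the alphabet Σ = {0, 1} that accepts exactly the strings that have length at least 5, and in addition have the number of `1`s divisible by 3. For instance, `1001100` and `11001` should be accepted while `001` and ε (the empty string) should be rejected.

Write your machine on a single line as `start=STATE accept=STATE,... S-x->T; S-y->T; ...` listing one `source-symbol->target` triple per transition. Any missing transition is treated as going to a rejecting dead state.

Handle the two conditions separately and then intersect. One (7 states) tracks the input length, saturating at 6; the other (3 states) tracks the count of `1`s modulo 3. Each combined state is a pair, one component from each; accept when both components accept. After merging equivalent states the machine shrinks.
A 12-state machine:
       0  1 
>  A   B  C 
   B   D  E 
   C   E  F 
   D   G  H 
   E   H  I 
   F   I  G 
   G   J  H 
   H   H  K 
   I   K  J 
   J   L  H 
   K   K  L 
 * L   L  H 
(> = start, * = accepting)

start=A; accept=L; A-0->B; A-1->C; B-0->D; B-1->E; C-0->E; C-1->F; D-0->G; D-1->H; E-0->H; E-1->I; F-0->I; F-1->G; G-0->J; G-1->H; H-0->H; H-1->K; I-0->K; I-1->J; J-0->L; J-1->H; K-0->K; K-1->L; L-0->L; L-1->H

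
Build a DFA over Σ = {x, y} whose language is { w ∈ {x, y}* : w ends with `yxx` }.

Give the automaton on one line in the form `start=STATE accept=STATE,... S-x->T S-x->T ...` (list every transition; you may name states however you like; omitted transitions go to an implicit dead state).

Let each state record the length of the longest suffix of the input read so far that is also a prefix of `yxx`. s1 means the last symbol is `y`; s2 means the last 2 symbols are `yx`; s3 means the last 3 symbols are `yxx`. Accept only at s3, where the string currently ends in `yxx`.
4 states suffice.
        x   y  
>  s0   s0  s1 
   s1   s2  s1 
   s2   s3  s1 
 * s3   s0  s1 
(> = start, * = accepting)

start=s0 accept=s3 s0-x->s0 s0-y->s1 s1-x->s2 s1-y->s1 s2-x->s3 s2-y->s1 s3-x->s0 s3-y->s1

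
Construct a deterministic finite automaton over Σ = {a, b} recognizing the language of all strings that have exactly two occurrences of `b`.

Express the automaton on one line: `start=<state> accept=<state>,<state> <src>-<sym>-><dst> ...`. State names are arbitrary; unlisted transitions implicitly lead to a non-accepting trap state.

Only the number of `b`s matters, and only up to 3. Make a chain q0 → q1 → q2 → q3 advanced by each `b` (with q3 absorbing); every other symbol self-loops. The accepting set is {q2}.
        a   b  
>  q0   q0  q1 
   q1   q1  q2 
 * q2   q2  q3 
   q3   q3  q3 
(> = start, * = accepting)

start=q0 accept=q2 q0-a->q0 q0-b->q1 q1-a->q1 q1-b->q2 q2-a->q2 q2-b->q3 q3-a->q3 q3-b->q3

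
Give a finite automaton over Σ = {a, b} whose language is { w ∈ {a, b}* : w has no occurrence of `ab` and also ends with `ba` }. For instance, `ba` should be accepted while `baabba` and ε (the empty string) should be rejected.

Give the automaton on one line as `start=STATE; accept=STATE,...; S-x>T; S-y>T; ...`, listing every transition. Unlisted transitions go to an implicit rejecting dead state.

Run two small machines in parallel and take their product. The first has 3 states tracking partial matches of the forbidden pattern `ab`; the second has 3 states tracking how much of the suffix `ba` has currently been matched. A product state is a pair (one from each), accepting exactly when both do. Minimizing collapses redundant product states.
        a   b  
>  s0   s1  s2 
   s1   s1  s1 
   s2   s3  s2 
 * s3   s1  s1 
(> = start, * = accepting)

start=s0; accept=s3; s0-a>s1; s0-b>s2; s1-a>s1; s1-b>s1; s2-a>s3; s2-b>s2; s3-a>s1; s3-b>s1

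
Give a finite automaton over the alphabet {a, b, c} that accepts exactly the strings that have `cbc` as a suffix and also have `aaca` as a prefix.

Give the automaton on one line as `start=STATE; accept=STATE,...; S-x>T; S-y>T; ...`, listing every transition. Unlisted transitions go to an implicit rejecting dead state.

Run two small machines in parallel and take their product. One (4 states) tracks how much of the suffix `cbc` has currently been matched; the other (6 states) tracks whether the input so far still matches the prefix `aaca`. Each combined state is a pair, one component from each; accept when both components accept. Equivalent product states are then merged.
9 states suffice.
        a   b   c  
>  q0   q1  q2  q2 
   q1   q3  q2  q2 
   q2   q2  q2  q2 
   q3   q2  q2  q4 
   q4   q5  q2  q2 
   q5   q5  q5  q6 
   q6   q5  q7  q6 
   q7   q5  q5  q8 
 * q8   q5  q7  q6 
(> = start, * = accepting)

start=q0; accept=q8; q0-a>q1; q0-b>q2; q0-c>q2; q1-a>q3; q1-b>q2; q1-c>q2; q2-a>q2; q2-b>q2; q2-c>q2; q3-a>q2; q3-b>q2; q3-c>q4; q4-a>q5; q4-b>q2; q4-c>q2; q5-a>q5; q5-b>q5; q5-c>q6; q6-a>q5; q6-b>q7; q6-c>q6; q7-a>q5; q7-b>q5; q7-c>q8; q8-a>q5; q8-b>q7; q8-c>q6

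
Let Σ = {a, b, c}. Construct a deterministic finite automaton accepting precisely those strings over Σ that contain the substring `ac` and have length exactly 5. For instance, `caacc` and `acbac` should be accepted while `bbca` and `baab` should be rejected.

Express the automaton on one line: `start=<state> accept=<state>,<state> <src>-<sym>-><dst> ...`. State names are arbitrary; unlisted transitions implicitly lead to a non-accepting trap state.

Run two small machines in parallel and take their product. The first has 3 states tracking whether and how much of `ac` has been seen; the second has 7 states tracking the input length, saturating at 6. A product state is a pair (one from each), accepting exactly when both do. Equivalent product states are then merged.
          a    b    c  
>  q0     q1   q2   q2 
   q1     q3   q4   q5 
   q2     q3   q4   q4 
   q3     q6   q7   q8 
   q4     q6   q7   q7 
   q5     q8   q8   q8 
   q6     q9  q10  q11 
   q7     q9  q10  q10 
   q8    q11  q11  q11 
   q9    q10  q10  q12 
   q10   q10  q10  q10 
   q11   q12  q12  q12 
 * q12   q10  q10  q10 
(> = start, * = accepting)

start=q0 accept=q12 q0-a->q1 q0-b->q2 q0-c->q2 q1-a->q3 q1-b->q4 q1-c->q5 q2-a->q3 q2-b->q4 q2-c->q4 q3-a->q6 q3-b->q7 q3-c->q8 q4-a->q6 q4-b->q7 q4-c->q7 q5-a->q8 q5-b->q8 q5-c->q8 q6-a->q9 q6-b->q10 q6-c->q11 q7-a->q9 q7-b->q10 q7-c->q10 q8-a->q11 q8-b->q11 q8-c->q11 q9-a->q10 q9-b->q10 q9-c->q12 q10-a->q10 q10-b->q10 q10-c->q10 q11-a->q12 q11-b->q12 q11-c->q12 q12-a->q10 q12-b->q10 q12-c->q10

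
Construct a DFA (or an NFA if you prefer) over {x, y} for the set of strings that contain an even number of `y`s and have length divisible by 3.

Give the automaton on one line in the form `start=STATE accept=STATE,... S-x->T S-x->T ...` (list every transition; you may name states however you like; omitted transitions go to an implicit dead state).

start=q0 accept=q0 q0-x->q1 q0-y->q2 q1-x->q3 q1-y->q4 q2-x->q4 q2-y->q3 q3-x->q0 q3-y->q5 q4-x->q5 q4-y->q0 q5-x->q2 q5-y->q1

Build one automaton per condition and run them in lockstep. The first has 2 states tracking the count of `y`s modulo 2; the second has 3 states tracking the input length modulo 3. A product state is a pair (one from each), accepting exactly when both do.
With 6 states:
        x   y  
>* q0   q1  q2 
   q1   q3  q4 
   q2   q4  q3 
   q3   q0  q5 
   q4   q5  q0 
   q5   q2  q1 
(> = start, * = accepting)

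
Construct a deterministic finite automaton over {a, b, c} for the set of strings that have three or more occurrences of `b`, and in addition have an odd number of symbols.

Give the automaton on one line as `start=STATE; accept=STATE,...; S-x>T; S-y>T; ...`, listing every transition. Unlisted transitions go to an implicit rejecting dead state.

Build one automaton per condition and run them in lockstep. The first has 5 states tracking the count of `b`s, saturating at 4; the second has 2 states tracking the input length modulo 2. A product state is a pair (one from each), accepting exactly when both do. Minimizing collapses redundant product states.
An 8-state machine:
        a   b   c  
>  q0   q1  q2  q1 
   q1   q0  q3  q0 
   q2   q3  q4  q3 
   q3   q2  q5  q2 
   q4   q5  q6  q5 
   q5   q4  q7  q4 
 * q6   q7  q7  q7 
   q7   q6  q6  q6 
(> = start, * = accepting)

start=q0; accept=q6; q0-a>q1; q0-b>q2; q0-c>q1; q1-a>q0; q1-b>q3; q1-c>q0; q2-a>q3; q2-b>q4; q2-c>q3; q3-a>q2; q3-b>q5; q3-c>q2; q4-a>q5; q4-b>q6; q4-c>q5; q5-a>q4; q5-b>q7; q5-c>q4; q6-a>q7; q6-b>q7; q6-c>q7; q7-a>q6; q7-b>q6; q7-c>q6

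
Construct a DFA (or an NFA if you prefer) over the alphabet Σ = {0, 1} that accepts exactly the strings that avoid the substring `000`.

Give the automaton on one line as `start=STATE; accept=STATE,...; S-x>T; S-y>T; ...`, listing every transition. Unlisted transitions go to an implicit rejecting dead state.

start=q0; accept=q0,q1,q2; q0-0>q1; q0-1>q0; q1-0>q2; q1-1>q0; q2-0>q3; q2-1>q0; q3-0>q3; q3-1>q3

Track partial matches of the forbidden pattern `000`. State q3 is a dead state reached once `000` has occurred; every other state accepts. q0 means no part of `000` is currently matched.
With 4 states:
        0   1  
>* q0   q1  q0 
 * q1   q2  q0 
 * q2   q3  q0 
   q3   q3  q3 
(> = start, * = accepting)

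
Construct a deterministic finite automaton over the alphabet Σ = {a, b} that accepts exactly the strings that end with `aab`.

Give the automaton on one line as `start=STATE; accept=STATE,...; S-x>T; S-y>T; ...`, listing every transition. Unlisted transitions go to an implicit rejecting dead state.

start=q0; accept=q3; q0-a>q1; q0-b>q0; q1-a>q2; q1-b>q0; q2-a>q2; q2-b>q3; q3-a>q1; q3-b>q0

Remember how much of `aab` the current input suffix matches. State q0 means no match yet; q1 means the last symbol is `a`; q2 means the last 2 symbols are `aa`; q3 means the last 3 symbols are `aab`. Only q3 accepts. On a mismatch, fall back to the longest proper suffix that is still a prefix of `aab`.
        a   b  
>  q0   q1  q0 
   q1   q2  q0 
   q2   q2  q3 
 * q3   q1  q0 
(> = start, * = accepting)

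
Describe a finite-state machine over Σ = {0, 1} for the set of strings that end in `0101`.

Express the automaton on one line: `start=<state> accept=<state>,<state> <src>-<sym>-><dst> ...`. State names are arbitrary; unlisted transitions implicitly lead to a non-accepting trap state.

Remember how much of `0101` the current input suffix matches. State A means no match yet; B means the last symbol is `0`; C means the last 2 symbols are `01`; D means the last 3 symbols are `010`; E means the last 4 symbols are `0101`. Only E accepts. On a mismatch, fall back to the longest proper suffix that is still a prefix of `0101`.
With 5 states:
       0  1 
>  A   B  A 
   B   B  C 
   C   D  A 
   D   B  E 
 * E   D  A 
(> = start, * = accepting)

start=A accept=E A-0->B A-1->A B-0->B B-1->C C-0->D C-1->A D-0->B D-1->E E-0->D E-1->A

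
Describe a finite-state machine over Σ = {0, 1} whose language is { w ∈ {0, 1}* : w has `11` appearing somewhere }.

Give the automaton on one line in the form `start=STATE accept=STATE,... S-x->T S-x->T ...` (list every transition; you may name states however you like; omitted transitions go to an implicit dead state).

States s0..s1 record the length of the longest prefix of `11` that matches the current input suffix. Reaching s2 means `11` has been seen, and we stay there forever. Accept from s2.
        0   1  
>  s0   s0  s1 
   s1   s0  s2 
 * s2   s2  s2 
(> = start, * = accepting)

start=s0 accept=s2 s0-0->s0 s0-1->s1 s1-0->s0 s1-1->s2 s2-0->s2 s2-1->s2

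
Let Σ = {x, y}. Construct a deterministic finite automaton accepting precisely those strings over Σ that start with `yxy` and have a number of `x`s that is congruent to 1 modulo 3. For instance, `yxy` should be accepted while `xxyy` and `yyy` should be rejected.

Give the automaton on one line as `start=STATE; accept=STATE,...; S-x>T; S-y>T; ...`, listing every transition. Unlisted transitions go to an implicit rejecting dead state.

start=s0; accept=s6; s0-x>s1; s0-y>s2; s1-x>s3; s1-y>s1; s2-x>s4; s2-y>s5; s3-x>s5; s3-y>s3; s4-x>s3; s4-y>s6; s5-x>s1; s5-y>s5; s6-x>s7; s6-y>s6; s7-x>s8; s7-y>s7; s8-x>s6; s8-y>s8

Handle the two conditions separately and then intersect. One (5 states) tracks whether the input so far still matches the prefix `yxy`; the other (3 states) tracks the count of `x`s modulo 3. Each combined state is a pair, one component from each; accept when both components accept.
        x   y  
>  s0   s1  s2 
   s1   s3  s1 
   s2   s4  s5 
   s3   s5  s3 
   s4   s3  s6 
   s5   s1  s5 
 * s6   s7  s6 
   s7   s8  s7 
   s8   s6  s8 
(> = start, * = accepting)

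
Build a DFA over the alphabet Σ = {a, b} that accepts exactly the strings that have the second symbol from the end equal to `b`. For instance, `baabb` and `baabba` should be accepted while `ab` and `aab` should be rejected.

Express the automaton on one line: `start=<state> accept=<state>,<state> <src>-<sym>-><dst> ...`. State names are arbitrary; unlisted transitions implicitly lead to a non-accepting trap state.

Because acceptance depends on a position counted from the end, the machine has to buffer the most recent 2 symbols. Make each state the string of the last up-to-2 symbols read; on input `x` shift the window left and append `x`. Accept when the buffered window has length 2 and begins with `b`.
A 7-state machine:
        a   b  
>  q0   q1  q2 
   q1   q3  q4 
   q2   q5  q6 
   q3   q3  q4 
   q4   q5  q6 
 * q5   q3  q4 
 * q6   q5  q6 
(> = start, * = accepting)

start=q0 accept=q5,q6 q0-a->q1 q0-b->q2 q1-a->q3 q1-b->q4 q2-a->q5 q2-b->q6 q3-a->q3 q3-b->q4 q4-a->q5 q4-b->q6 q5-a->q3 q5-b->q4 q6-a->q5 q6-b->q6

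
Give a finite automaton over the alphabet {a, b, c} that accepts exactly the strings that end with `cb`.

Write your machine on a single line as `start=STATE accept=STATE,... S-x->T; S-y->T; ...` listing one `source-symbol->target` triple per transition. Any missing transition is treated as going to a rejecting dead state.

start=q0; accept=q2; q0-a->q0; q0-b->q0; q0-c->q1; q1-a->q0; q1-b->q2; q1-c->q1; q2-a->q0; q2-b->q0; q2-c->q1

Remember how much of `cb` the current input suffix matches. State q0 means no match yet; q1 means the last symbol is `c`; q2 means the last 2 symbols are `cb`. Only q2 accepts. On a mismatch, fall back to the longest proper suffix that is still a prefix of `cb`.
A 3-state machine:
        a   b   c  
>  q0   q0  q0  q1 
   q1   q0  q2  q1 
 * q2   q0  q0  q1 
(> = start, * = accepting)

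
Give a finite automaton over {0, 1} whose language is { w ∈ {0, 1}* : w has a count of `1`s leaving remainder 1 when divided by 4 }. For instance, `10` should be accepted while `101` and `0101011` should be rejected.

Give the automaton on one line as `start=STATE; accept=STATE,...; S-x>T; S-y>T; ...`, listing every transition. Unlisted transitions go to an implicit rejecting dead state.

start=q0; accept=q1; q0-0>q0; q0-1>q1; q1-0>q1; q1-1>q2; q2-0>q2; q2-1>q3; q3-0>q3; q3-1>q0

The only thing that matters is how many `1`s have appeared, reduced mod 4. Use one state per residue: q0 for 0, …, q3 for 3. Reading `1` moves to the next residue; anything else stays put. q1 is accepting.
        0   1  
>  q0   q0  q1 
 * q1   q1  q2 
   q2   q2  q3 
   q3   q3  q0 
(> = start, * = accepting)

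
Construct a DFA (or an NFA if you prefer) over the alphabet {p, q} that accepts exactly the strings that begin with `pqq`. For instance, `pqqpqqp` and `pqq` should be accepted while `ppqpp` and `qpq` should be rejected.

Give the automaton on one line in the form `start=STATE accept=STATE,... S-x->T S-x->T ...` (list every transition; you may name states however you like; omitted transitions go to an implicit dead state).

start=s0 accept=s3 s0-p->s1 s0-q->s4 s1-p->s4 s1-q->s2 s2-p->s4 s2-q->s3 s3-p->s3 s3-q->s3 s4-p->s4 s4-q->s4

Walk along `pqq` while the input agrees: from s0 take `p` to s1, and so on. Any deviation drops to the rejecting sink s4. Once s3 is reached the prefix is confirmed and every continuation is accepted.
5 states suffice.
        p   q  
>  s0   s1  s4 
   s1   s4  s2 
   s2   s4  s3 
 * s3   s3  s3 
   s4   s4  s4 
(> = start, * = accepting)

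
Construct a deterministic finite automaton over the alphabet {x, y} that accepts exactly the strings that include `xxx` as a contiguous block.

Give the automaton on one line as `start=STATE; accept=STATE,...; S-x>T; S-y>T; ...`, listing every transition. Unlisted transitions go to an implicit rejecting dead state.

Track how much of `xxx` has been matched so far: state q0 is no progress, q3 is the absorbing accept state reached once `xxx` has occurred. Intermediate states record partial matches; on a mismatch, fall back to the longest reusable overlap.
        x   y  
>  q0   q1  q0 
   q1   q2  q0 
   q2   q3  q0 
 * q3   q3  q3 
(> = start, * = accepting)

start=q0; accept=q3; q0-x>q1; q0-y>q0; q1-x>q2; q1-y>q0; q2-x>q3; q2-y>q0; q3-x>q3; q3-y>q3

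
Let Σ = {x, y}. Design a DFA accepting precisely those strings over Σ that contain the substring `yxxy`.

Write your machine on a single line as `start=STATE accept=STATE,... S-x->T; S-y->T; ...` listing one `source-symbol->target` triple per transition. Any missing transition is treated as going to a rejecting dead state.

Track how much of `yxxy` has been matched so far: state q0 is no progress, q4 is the absorbing accept state reached once `yxxy` has occurred. Intermediate states record partial matches; on a mismatch, fall back to the longest reusable overlap.
5 states suffice.
        x   y  
>  q0   q0  q1 
   q1   q2  q1 
   q2   q3  q1 
   q3   q0  q4 
 * q4   q4  q4 
(> = start, * = accepting)

start=q0; accept=q4; q0-x->q0; q0-y->q1; q1-x->q2; q1-y->q1; q2-x->q3; q2-y->q1; q3-x->q0; q3-y->q4; q4-x->q4; q4-y->q4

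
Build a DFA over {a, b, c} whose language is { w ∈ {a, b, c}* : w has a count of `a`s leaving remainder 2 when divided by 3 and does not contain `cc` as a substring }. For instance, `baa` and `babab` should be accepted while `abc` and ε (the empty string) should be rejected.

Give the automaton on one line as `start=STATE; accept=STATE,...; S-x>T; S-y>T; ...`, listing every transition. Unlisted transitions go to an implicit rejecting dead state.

Build one automaton per condition and run them in lockstep. The first has 3 states tracking the count of `a`s modulo 3; the second has 3 states tracking partial matches of the forbidden pattern `cc`. A product state is a pair (one from each), accepting exactly when both do. Minimizing collapses redundant product states.
        a   b   c  
>  S0   S1  S0  S2 
   S1   S3  S1  S4 
   S2   S1  S0  S5 
 * S3   S0  S3  S6 
   S4   S3  S1  S5 
   S5   S5  S5  S5 
 * S6   S0  S3  S5 
(> = start, * = accepting)

start=S0; accept=S3,S6; S0-a>S1; S0-b>S0; S0-c>S2; S1-a>S3; S1-b>S1; S1-c>S4; S2-a>S1; S2-b>S0; S2-c>S5; S3-a>S0; S3-b>S3; S3-c>S6; S4-a>S3; S4-b>S1; S4-c>S5; S5-a>S5; S5-b>S5; S5-c>S5; S6-a>S0; S6-b>S3; S6-c>S5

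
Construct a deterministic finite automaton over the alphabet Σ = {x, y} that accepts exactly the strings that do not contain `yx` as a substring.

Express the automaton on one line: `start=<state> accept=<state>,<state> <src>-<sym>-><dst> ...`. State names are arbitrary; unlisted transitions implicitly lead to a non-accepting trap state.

Track partial matches of the forbidden pattern `yx`. State q2 is a dead state reached once `yx` has occurred; every other state accepts. q0 means no part of `yx` is currently matched.
A 3-state machine:
        x   y  
>* q0   q0  q1 
 * q1   q2  q1 
   q2   q2  q2 
(> = start, * = accepting)

start=q0 accept=q0,q1 q0-x->q0 q0-y->q1 q1-x->q2 q1-y->q1 q2-x->q2 q2-y->q2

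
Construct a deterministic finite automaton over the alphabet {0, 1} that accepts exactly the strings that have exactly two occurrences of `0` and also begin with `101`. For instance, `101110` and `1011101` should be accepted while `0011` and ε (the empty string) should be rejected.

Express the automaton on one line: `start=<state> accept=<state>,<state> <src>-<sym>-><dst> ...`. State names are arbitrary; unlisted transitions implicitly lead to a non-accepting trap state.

start=s0 accept=s8 s0-0->s1 s0-1->s2 s1-0->s3 s1-1->s1 s2-0->s4 s2-1->s5 s3-0->s6 s3-1->s3 s4-0->s3 s4-1->s7 s5-0->s1 s5-1->s5 s6-0->s6 s6-1->s6 s7-0->s8 s7-1->s7 s8-0->s9 s8-1->s8 s9-0->s9 s9-1->s9

Handle the two conditions separately and then intersect. One (4 states) tracks the count of `0`s, saturating at 3; the other (5 states) tracks whether the input so far still matches the prefix `101`. Each combined state is a pair, one component from each; accept when both components accept.
With 10 states:
        0   1  
>  s0   s1  s2 
   s1   s3  s1 
   s2   s4  s5 
   s3   s6  s3 
   s4   s3  s7 
   s5   s1  s5 
   s6   s6  s6 
   s7   s8  s7 
 * s8   s9  s8 
   s9   s9  s9 
(> = start, * = accepting)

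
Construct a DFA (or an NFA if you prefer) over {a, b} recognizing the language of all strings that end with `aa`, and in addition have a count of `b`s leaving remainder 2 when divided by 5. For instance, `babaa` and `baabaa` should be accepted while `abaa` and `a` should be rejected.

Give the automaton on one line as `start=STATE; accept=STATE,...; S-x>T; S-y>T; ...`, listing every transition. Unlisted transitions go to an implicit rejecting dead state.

start=S0; accept=S5; S0-a>S0; S0-b>S1; S1-a>S1; S1-b>S2; S2-a>S3; S2-b>S4; S3-a>S5; S3-b>S4; S4-a>S4; S4-b>S6; S5-a>S5; S5-b>S4; S6-a>S6; S6-b>S0

Build one automaton per condition and run them in lockstep. The first has 3 states tracking how much of the suffix `aa` has currently been matched; the second has 5 states tracking the count of `b`s modulo 5. A product state is a pair (one from each), accepting exactly when both do. After merging equivalent states the machine shrinks.
A 7-state machine:
        a   b  
>  S0   S0  S1 
   S1   S1  S2 
   S2   S3  S4 
   S3   S5  S4 
   S4   S4  S6 
 * S5   S5  S4 
   S6   S6  S0 
(> = start, * = accepting)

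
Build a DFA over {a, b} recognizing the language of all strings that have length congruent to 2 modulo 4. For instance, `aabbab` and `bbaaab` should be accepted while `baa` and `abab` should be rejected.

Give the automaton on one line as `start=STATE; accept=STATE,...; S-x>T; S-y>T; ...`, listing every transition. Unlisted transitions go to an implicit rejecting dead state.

Only the length mod 4 matters, so use a 4-cycle: from any state, every input symbol moves to the next state, wrapping q3 back to q0. Mark q2 accepting.
4 states suffice.
        a   b  
>  q0   q1  q1 
   q1   q2  q2 
 * q2   q3  q3 
   q3   q0  q0 
(> = start, * = accepting)

start=q0; accept=q2; q0-a>q1; q0-b>q1; q1-a>q2; q1-b>q2; q2-a>q3; q2-b>q3; q3-a>q0; q3-b>q0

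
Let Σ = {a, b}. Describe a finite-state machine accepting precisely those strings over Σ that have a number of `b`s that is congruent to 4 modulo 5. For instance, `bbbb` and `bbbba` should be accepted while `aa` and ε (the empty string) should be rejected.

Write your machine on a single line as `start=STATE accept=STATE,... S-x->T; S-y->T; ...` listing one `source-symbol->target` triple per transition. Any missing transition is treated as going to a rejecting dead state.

start=S0; accept=S4; S0-a->S0; S0-b->S1; S1-a->S1; S1-b->S2; S2-a->S2; S2-b->S3; S3-a->S3; S3-b->S4; S4-a->S4; S4-b->S0

The only thing that matters is how many `b`s have appeared, reduced mod 5. Use one state per residue: S0 for 0, …, S4 for 4. Reading `b` moves to the next residue; anything else stays put. S4 is accepting.
5 states suffice.
        a   b  
>  S0   S0  S1 
   S1   S1  S2 
   S2   S2  S3 
   S3   S3  S4 
 * S4   S4  S0 
(> = start, * = accepting)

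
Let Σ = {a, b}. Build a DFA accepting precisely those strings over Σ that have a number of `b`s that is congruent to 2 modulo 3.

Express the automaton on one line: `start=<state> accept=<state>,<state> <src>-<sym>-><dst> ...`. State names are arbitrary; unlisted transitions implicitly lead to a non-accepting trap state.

start=s0 accept=s2 s0-a->s0 s0-b->s1 s1-a->s1 s1-b->s2 s2-a->s2 s2-b->s0

The only thing that matters is how many `b`s have appeared, reduced mod 3. Use one state per residue: s0 for 0, …, s2 for 2. Reading `b` moves to the next residue; anything else stays put. s2 is accepting.
A 3-state machine:
        a   b  
>  s0   s0  s1 
   s1   s1  s2 
 * s2   s2  s0 
(> = start, * = accepting)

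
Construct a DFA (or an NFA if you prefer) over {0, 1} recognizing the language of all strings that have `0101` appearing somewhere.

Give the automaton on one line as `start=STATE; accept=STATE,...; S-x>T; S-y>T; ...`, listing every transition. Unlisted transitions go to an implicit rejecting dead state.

start=s0; accept=s4; s0-0>s1; s0-1>s0; s1-0>s1; s1-1>s2; s2-0>s3; s2-1>s0; s3-0>s1; s3-1>s4; s4-0>s4; s4-1>s4

Track how much of `0101` has been matched so far: state s0 is no progress, s4 is the absorbing accept state reached once `0101` has occurred. Intermediate states record partial matches; on a mismatch, fall back to the longest reusable overlap.
        0   1  
>  s0   s1  s0 
   s1   s1  s2 
   s2   s3  s0 
   s3   s1  s4 
 * s4   s4  s4 
(> = start, * = accepting)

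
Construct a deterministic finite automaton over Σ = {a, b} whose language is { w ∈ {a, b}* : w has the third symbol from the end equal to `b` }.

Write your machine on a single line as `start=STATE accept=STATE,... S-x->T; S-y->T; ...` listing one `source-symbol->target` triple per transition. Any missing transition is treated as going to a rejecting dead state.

Because acceptance depends on a position counted from the end, the machine has to buffer the most recent 3 symbols. Make each state the string of the last up-to-3 symbols read; on input `x` shift the window left and append `x`. Accept when the buffered window has length 3 and begins with `b`.
          a    b  
>  s0     s1   s2 
   s1     s3   s4 
   s2     s5   s6 
   s3     s7   s8 
   s4     s9  s10 
   s5    s11  s12 
   s6    s13  s14 
   s7     s7   s8 
   s8     s9  s10 
   s9    s11  s12 
   s10   s13  s14 
 * s11    s7   s8 
 * s12    s9  s10 
 * s13   s11  s12 
 * s14   s13  s14 
(> = start, * = accepting)

start=s0; accept=s11,s12,s13,s14; s0-a->s1; s0-b->s2; s1-a->s3; s1-b->s4; s2-a->s5; s2-b->s6; s3-a->s7; s3-b->s8; s4-a->s9; s4-b->s10; s5-a->s11; s5-b->s12; s6-a->s13; s6-b->s14; s7-a->s7; s7-b->s8; s8-a->s9; s8-b->s10; s9-a->s11; s9-b->s12; s10-a->s13; s10-b->s14; s11-a->s7; s11-b->s8; s12-a->s9; s12-b->s10; s13-a->s11; s13-b->s12; s14-a->s13; s14-b->s14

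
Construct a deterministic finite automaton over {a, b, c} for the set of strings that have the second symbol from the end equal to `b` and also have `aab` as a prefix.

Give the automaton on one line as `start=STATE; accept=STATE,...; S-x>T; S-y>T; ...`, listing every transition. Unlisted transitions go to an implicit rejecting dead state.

Build one automaton per condition and run them in lockstep. One (13 states) tracks the last 2 symbols read; the other (5 states) tracks whether the input so far still matches the prefix `aab`. Each combined state is a pair, one component from each; accept when both components accept. After merging equivalent states the machine shrinks.
        a   b   c  
>  q0   q1  q2  q2 
   q1   q3  q2  q2 
   q2   q2  q2  q2 
   q3   q2  q4  q2 
   q4   q5  q6  q5 
 * q5   q7  q4  q7 
 * q6   q5  q6  q5 
   q7   q7  q4  q7 
(> = start, * = accepting)

start=q0; accept=q5,q6; q0-a>q1; q0-b>q2; q0-c>q2; q1-a>q3; q1-b>q2; q1-c>q2; q2-a>q2; q2-b>q2; q2-c>q2; q3-a>q2; q3-b>q4; q3-c>q2; q4-a>q5; q4-b>q6; q4-c>q5; q5-a>q7; q5-b>q4; q5-c>q7; q6-a>q5; q6-b>q6; q6-c>q5; q7-a>q7; q7-b>q4; q7-c>q7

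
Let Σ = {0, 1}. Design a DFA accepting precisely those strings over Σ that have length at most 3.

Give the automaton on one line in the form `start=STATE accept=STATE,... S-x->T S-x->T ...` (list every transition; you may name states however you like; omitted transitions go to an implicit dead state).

start=s0 accept=s0,s1,s2,s3 s0-0->s1 s0-1->s1 s1-0->s2 s1-1->s2 s2-0->s3 s2-1->s3 s3-0->s4 s3-1->s4 s4-0->s4 s4-1->s4

We only need to distinguish lengths 0, 1, …, 3, and '>3'. Chain s0 → s1 → s2 → s3 → s4 on every symbol, with s4 looping. Accepting states: {s0, s1, s2, s3}.
        0   1  
>* s0   s1  s1 
 * s1   s2  s2 
 * s2   s3  s3 
 * s3   s4  s4 
   s4   s4  s4 
(> = start, * = accepting)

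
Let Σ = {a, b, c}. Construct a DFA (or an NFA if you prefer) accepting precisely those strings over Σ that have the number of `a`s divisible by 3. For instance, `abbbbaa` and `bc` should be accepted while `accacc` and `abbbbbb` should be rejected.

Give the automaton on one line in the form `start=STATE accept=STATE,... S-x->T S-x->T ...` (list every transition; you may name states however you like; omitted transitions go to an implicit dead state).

Keep the running count of `a`s modulo 3: each `a` advances along the cycle q0 → q1 → q2 → q0 while other symbols loop. Accept at q0.
3 states suffice.
        a   b   c  
>* q0   q1  q0  q0 
   q1   q2  q1  q1 
   q2   q0  q2  q2 
(> = start, * = accepting)

start=q0 accept=q0 q0-a->q1 q0-b->q0 q0-c->q0 q1-a->q2 q1-b->q1 q1-c->q1 q2-a->q0 q2-b->q2 q2-c->q2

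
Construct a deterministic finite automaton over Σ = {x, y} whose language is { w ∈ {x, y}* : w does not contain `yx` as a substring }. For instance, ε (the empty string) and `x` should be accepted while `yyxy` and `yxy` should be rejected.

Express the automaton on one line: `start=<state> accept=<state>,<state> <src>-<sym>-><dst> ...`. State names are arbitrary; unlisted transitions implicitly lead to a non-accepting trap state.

This is the complement of 'contains `yx`'. Use the same substring-matching states — q0 through q2 holding how much of `yx` has just been matched — but flip the accepting set: everything except the trap q2 accepts.
A 3-state machine:
        x   y  
>* q0   q0  q1 
 * q1   q2  q1 
   q2   q2  q2 
(> = start, * = accepting)

start=q0 accept=q0,q1 q0-x->q0 q0-y->q1 q1-x->q2 q1-y->q1 q2-x->q2 q2-y->q2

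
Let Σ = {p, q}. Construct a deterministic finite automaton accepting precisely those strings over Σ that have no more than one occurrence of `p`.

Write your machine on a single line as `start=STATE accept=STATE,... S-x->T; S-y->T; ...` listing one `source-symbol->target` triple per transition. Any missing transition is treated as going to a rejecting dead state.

start=s0; accept=s0,s1; s0-p->s1; s0-q->s0; s1-p->s2; s1-q->s1; s2-p->s2; s2-q->s2

Count `p`s, saturating at 2: state s0 means no `p` yet, s1 means one `p` seen, s2 means more than one. Each `p` increments (capped at s2); other symbols loop. Accept from {s0, s1}.
A 3-state machine:
        p   q  
>* s0   s1  s0 
 * s1   s2  s1 
   s2   s2  s2 
(> = start, * = accepting)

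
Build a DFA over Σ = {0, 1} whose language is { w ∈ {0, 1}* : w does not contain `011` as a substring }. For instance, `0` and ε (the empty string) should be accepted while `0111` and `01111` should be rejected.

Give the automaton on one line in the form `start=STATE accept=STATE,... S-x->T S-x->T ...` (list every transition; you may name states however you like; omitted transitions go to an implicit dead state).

start=s0 accept=s0,s1,s2 s0-0->s1 s0-1->s0 s1-0->s1 s1-1->s2 s2-0->s1 s2-1->s3 s3-0->s3 s3-1->s3

This is the complement of 'contains `011`'. Use the same substring-matching states — s0 through s3 holding how much of `011` has just been matched — but flip the accepting set: everything except the trap s3 accepts.
A 4-state machine:
        0   1  
>* s0   s1  s0 
 * s1   s1  s2 
 * s2   s1  s3 
   s3   s3  s3 
(> = start, * = accepting)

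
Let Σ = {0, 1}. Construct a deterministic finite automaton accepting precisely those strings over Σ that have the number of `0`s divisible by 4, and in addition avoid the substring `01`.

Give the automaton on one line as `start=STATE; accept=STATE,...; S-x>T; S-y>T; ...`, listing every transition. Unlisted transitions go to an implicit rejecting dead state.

Run two small machines in parallel and take their product. The first has 4 states tracking the count of `0`s modulo 4; the second has 3 states tracking partial matches of the forbidden pattern `01`. A product state is a pair (one from each), accepting exactly when both do. Equivalent product states are then merged.
       0  1 
>* A   B  A 
   B   C  D 
   C   E  D 
   D   D  D 
   E   F  D 
 * F   B  D 
(> = start, * = accepting)

start=A; accept=A,F; A-0>B; A-1>A; B-0>C; B-1>D; C-0>E; C-1>D; D-0>D; D-1>D; E-0>F; E-1>D; F-0>B; F-1>D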